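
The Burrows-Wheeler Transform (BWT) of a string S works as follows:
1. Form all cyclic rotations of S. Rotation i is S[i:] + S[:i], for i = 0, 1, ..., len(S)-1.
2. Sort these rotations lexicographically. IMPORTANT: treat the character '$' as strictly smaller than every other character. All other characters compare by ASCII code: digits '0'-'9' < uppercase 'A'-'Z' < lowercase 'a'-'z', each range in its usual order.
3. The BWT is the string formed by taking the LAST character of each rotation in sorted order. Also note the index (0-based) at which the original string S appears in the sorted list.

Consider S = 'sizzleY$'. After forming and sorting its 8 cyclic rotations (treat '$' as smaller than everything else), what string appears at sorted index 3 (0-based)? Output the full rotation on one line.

All 8 rotations (rotation i = S[i:]+S[:i]):
  rot[0] = sizzleY$
  rot[1] = izzleY$s
  rot[2] = zzleY$si
  rot[3] = zleY$siz
  rot[4] = leY$sizz
  rot[5] = eY$sizzl
  rot[6] = Y$sizzle
  rot[7] = $sizzleY
Sorted (with $ < everything):
  sorted[0] = $sizzleY
  sorted[1] = Y$sizzle
  sorted[2] = eY$sizzl
  sorted[3] = izzleY$s
  sorted[4] = leY$sizz
  sorted[5] = sizzleY$
  sorted[6] = zleY$siz
  sorted[7] = zzleY$si
sorted[3] = izzleY$s

Answer: izzleY$s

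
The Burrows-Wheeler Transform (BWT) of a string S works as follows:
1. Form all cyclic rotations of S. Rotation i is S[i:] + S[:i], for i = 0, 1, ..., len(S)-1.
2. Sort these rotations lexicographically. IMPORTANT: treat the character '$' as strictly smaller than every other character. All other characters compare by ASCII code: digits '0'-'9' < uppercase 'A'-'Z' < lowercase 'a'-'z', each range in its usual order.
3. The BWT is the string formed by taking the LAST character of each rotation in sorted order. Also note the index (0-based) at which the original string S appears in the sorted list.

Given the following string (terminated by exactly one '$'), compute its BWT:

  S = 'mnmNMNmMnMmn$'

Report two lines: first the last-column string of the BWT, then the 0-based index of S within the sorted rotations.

Answer: nNnmmMNnM$mMm
9

Derivation:
All 13 rotations (rotation i = S[i:]+S[:i]):
  rot[0] = mnmNMNmMnMmn$
  rot[1] = nmNMNmMnMmn$m
  rot[2] = mNMNmMnMmn$mn
  rot[3] = NMNmMnMmn$mnm
  rot[4] = MNmMnMmn$mnmN
  rot[5] = NmMnMmn$mnmNM
  rot[6] = mMnMmn$mnmNMN
  rot[7] = MnMmn$mnmNMNm
  rot[8] = nMmn$mnmNMNmM
  rot[9] = Mmn$mnmNMNmMn
  rot[10] = mn$mnmNMNmMnM
  rot[11] = n$mnmNMNmMnMm
  rot[12] = $mnmNMNmMnMmn
Sorted (with $ < everything):
  sorted[0] = $mnmNMNmMnMmn  (last char: 'n')
  sorted[1] = MNmMnMmn$mnmN  (last char: 'N')
  sorted[2] = Mmn$mnmNMNmMn  (last char: 'n')
  sorted[3] = MnMmn$mnmNMNm  (last char: 'm')
  sorted[4] = NMNmMnMmn$mnm  (last char: 'm')
  sorted[5] = NmMnMmn$mnmNM  (last char: 'M')
  sorted[6] = mMnMmn$mnmNMN  (last char: 'N')
  sorted[7] = mNMNmMnMmn$mn  (last char: 'n')
  sorted[8] = mn$mnmNMNmMnM  (last char: 'M')
  sorted[9] = mnmNMNmMnMmn$  (last char: '$')
  sorted[10] = n$mnmNMNmMnMm  (last char: 'm')
  sorted[11] = nMmn$mnmNMNmM  (last char: 'M')
  sorted[12] = nmNMNmMnMmn$m  (last char: 'm')
Last column: nNnmmMNnM$mMm
Original string S is at sorted index 9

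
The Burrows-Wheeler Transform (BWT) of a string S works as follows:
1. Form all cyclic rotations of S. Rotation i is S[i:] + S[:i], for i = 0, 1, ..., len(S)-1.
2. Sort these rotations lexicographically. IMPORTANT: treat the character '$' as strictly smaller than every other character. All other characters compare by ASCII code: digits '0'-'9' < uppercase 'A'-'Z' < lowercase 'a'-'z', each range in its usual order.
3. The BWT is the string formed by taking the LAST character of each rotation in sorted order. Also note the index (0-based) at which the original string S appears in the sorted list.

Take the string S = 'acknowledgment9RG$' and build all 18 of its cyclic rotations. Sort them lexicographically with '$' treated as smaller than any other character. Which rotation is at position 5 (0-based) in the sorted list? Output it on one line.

All 18 rotations (rotation i = S[i:]+S[:i]):
  rot[0] = acknowledgment9RG$
  rot[1] = cknowledgment9RG$a
  rot[2] = knowledgment9RG$ac
  rot[3] = nowledgment9RG$ack
  rot[4] = owledgment9RG$ackn
  rot[5] = wledgment9RG$ackno
  rot[6] = ledgment9RG$acknow
  rot[7] = edgment9RG$acknowl
  rot[8] = dgment9RG$acknowle
  rot[9] = gment9RG$acknowled
  rot[10] = ment9RG$acknowledg
  rot[11] = ent9RG$acknowledgm
  rot[12] = nt9RG$acknowledgme
  rot[13] = t9RG$acknowledgmen
  rot[14] = 9RG$acknowledgment
  rot[15] = RG$acknowledgment9
  rot[16] = G$acknowledgment9R
  rot[17] = $acknowledgment9RG
Sorted (with $ < everything):
  sorted[0] = $acknowledgment9RG
  sorted[1] = 9RG$acknowledgment
  sorted[2] = G$acknowledgment9R
  sorted[3] = RG$acknowledgment9
  sorted[4] = acknowledgment9RG$
  sorted[5] = cknowledgment9RG$a
  sorted[6] = dgment9RG$acknowle
  sorted[7] = edgment9RG$acknowl
  sorted[8] = ent9RG$acknowledgm
  sorted[9] = gment9RG$acknowled
  sorted[10] = knowledgment9RG$ac
  sorted[11] = ledgment9RG$acknow
  sorted[12] = ment9RG$acknowledg
  sorted[13] = nowledgment9RG$ack
  sorted[14] = nt9RG$acknowledgme
  sorted[15] = owledgment9RG$ackn
  sorted[16] = t9RG$acknowledgmen
  sorted[17] = wledgment9RG$ackno
sorted[5] = cknowledgment9RG$a

Answer: cknowledgment9RG$a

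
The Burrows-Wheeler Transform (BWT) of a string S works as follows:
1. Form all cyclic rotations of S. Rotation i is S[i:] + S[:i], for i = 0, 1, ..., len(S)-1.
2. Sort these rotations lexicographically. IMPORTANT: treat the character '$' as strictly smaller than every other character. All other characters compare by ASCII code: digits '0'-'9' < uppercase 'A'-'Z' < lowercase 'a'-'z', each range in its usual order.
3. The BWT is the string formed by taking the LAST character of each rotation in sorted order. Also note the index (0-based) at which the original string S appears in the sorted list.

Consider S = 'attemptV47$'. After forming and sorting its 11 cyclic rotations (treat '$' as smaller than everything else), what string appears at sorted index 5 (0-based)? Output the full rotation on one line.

All 11 rotations (rotation i = S[i:]+S[:i]):
  rot[0] = attemptV47$
  rot[1] = ttemptV47$a
  rot[2] = temptV47$at
  rot[3] = emptV47$att
  rot[4] = mptV47$atte
  rot[5] = ptV47$attem
  rot[6] = tV47$attemp
  rot[7] = V47$attempt
  rot[8] = 47$attemptV
  rot[9] = 7$attemptV4
  rot[10] = $attemptV47
Sorted (with $ < everything):
  sorted[0] = $attemptV47
  sorted[1] = 47$attemptV
  sorted[2] = 7$attemptV4
  sorted[3] = V47$attempt
  sorted[4] = attemptV47$
  sorted[5] = emptV47$att
  sorted[6] = mptV47$atte
  sorted[7] = ptV47$attem
  sorted[8] = tV47$attemp
  sorted[9] = temptV47$at
  sorted[10] = ttemptV47$a
sorted[5] = emptV47$att

Answer: emptV47$att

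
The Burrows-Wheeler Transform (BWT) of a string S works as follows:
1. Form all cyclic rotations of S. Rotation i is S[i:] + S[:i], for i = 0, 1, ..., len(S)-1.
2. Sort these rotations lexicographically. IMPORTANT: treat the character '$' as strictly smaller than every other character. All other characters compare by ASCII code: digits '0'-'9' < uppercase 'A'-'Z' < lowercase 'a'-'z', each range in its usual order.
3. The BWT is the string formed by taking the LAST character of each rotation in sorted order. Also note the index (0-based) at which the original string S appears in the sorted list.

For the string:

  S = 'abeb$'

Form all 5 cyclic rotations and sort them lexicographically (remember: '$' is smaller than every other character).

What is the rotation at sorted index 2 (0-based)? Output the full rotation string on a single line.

Answer: b$abe

Derivation:
All 5 rotations (rotation i = S[i:]+S[:i]):
  rot[0] = abeb$
  rot[1] = beb$a
  rot[2] = eb$ab
  rot[3] = b$abe
  rot[4] = $abeb
Sorted (with $ < everything):
  sorted[0] = $abeb
  sorted[1] = abeb$
  sorted[2] = b$abe
  sorted[3] = beb$a
  sorted[4] = eb$ab
sorted[2] = b$abe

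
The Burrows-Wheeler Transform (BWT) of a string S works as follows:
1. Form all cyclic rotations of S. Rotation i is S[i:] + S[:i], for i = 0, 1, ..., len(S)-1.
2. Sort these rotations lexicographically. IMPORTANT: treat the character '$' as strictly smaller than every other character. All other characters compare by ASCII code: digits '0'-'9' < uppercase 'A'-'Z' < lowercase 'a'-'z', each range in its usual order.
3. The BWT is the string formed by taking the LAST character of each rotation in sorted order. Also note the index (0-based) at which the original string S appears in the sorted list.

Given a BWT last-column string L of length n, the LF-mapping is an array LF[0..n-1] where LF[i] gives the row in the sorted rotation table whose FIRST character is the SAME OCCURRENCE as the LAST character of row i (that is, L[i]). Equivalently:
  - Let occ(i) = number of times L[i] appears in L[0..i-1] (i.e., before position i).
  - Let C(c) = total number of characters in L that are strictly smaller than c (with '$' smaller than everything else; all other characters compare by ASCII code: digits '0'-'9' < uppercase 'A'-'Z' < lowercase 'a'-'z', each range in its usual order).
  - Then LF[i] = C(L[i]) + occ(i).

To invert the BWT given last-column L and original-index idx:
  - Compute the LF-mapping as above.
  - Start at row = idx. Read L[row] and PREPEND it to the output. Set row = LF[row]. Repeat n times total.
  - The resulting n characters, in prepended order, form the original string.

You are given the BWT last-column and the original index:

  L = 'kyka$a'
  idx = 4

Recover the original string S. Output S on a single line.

LF mapping: 3 5 4 1 0 2
Walk LF starting at row 4, prepending L[row]:
  step 1: row=4, L[4]='$', prepend. Next row=LF[4]=0
  step 2: row=0, L[0]='k', prepend. Next row=LF[0]=3
  step 3: row=3, L[3]='a', prepend. Next row=LF[3]=1
  step 4: row=1, L[1]='y', prepend. Next row=LF[1]=5
  step 5: row=5, L[5]='a', prepend. Next row=LF[5]=2
  step 6: row=2, L[2]='k', prepend. Next row=LF[2]=4
Reversed output: kayak$

Answer: kayak$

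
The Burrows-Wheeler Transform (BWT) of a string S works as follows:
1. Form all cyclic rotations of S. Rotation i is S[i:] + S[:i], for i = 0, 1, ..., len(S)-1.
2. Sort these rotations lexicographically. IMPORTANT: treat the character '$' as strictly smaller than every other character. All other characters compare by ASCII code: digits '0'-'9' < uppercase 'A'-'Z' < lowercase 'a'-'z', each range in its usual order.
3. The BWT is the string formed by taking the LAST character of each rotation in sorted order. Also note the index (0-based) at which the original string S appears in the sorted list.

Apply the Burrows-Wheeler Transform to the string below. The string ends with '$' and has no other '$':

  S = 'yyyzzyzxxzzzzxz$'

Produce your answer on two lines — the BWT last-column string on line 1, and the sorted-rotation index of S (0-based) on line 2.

Answer: zzzx$yzyxyzzzyzx
4

Derivation:
All 16 rotations (rotation i = S[i:]+S[:i]):
  rot[0] = yyyzzyzxxzzzzxz$
  rot[1] = yyzzyzxxzzzzxz$y
  rot[2] = yzzyzxxzzzzxz$yy
  rot[3] = zzyzxxzzzzxz$yyy
  rot[4] = zyzxxzzzzxz$yyyz
  rot[5] = yzxxzzzzxz$yyyzz
  rot[6] = zxxzzzzxz$yyyzzy
  rot[7] = xxzzzzxz$yyyzzyz
  rot[8] = xzzzzxz$yyyzzyzx
  rot[9] = zzzzxz$yyyzzyzxx
  rot[10] = zzzxz$yyyzzyzxxz
  rot[11] = zzxz$yyyzzyzxxzz
  rot[12] = zxz$yyyzzyzxxzzz
  rot[13] = xz$yyyzzyzxxzzzz
  rot[14] = z$yyyzzyzxxzzzzx
  rot[15] = $yyyzzyzxxzzzzxz
Sorted (with $ < everything):
  sorted[0] = $yyyzzyzxxzzzzxz  (last char: 'z')
  sorted[1] = xxzzzzxz$yyyzzyz  (last char: 'z')
  sorted[2] = xz$yyyzzyzxxzzzz  (last char: 'z')
  sorted[3] = xzzzzxz$yyyzzyzx  (last char: 'x')
  sorted[4] = yyyzzyzxxzzzzxz$  (last char: '$')
  sorted[5] = yyzzyzxxzzzzxz$y  (last char: 'y')
  sorted[6] = yzxxzzzzxz$yyyzz  (last char: 'z')
  sorted[7] = yzzyzxxzzzzxz$yy  (last char: 'y')
  sorted[8] = z$yyyzzyzxxzzzzx  (last char: 'x')
  sorted[9] = zxxzzzzxz$yyyzzy  (last char: 'y')
  sorted[10] = zxz$yyyzzyzxxzzz  (last char: 'z')
  sorted[11] = zyzxxzzzzxz$yyyz  (last char: 'z')
  sorted[12] = zzxz$yyyzzyzxxzz  (last char: 'z')
  sorted[13] = zzyzxxzzzzxz$yyy  (last char: 'y')
  sorted[14] = zzzxz$yyyzzyzxxz  (last char: 'z')
  sorted[15] = zzzzxz$yyyzzyzxx  (last char: 'x')
Last column: zzzx$yzyxyzzzyzx
Original string S is at sorted index 4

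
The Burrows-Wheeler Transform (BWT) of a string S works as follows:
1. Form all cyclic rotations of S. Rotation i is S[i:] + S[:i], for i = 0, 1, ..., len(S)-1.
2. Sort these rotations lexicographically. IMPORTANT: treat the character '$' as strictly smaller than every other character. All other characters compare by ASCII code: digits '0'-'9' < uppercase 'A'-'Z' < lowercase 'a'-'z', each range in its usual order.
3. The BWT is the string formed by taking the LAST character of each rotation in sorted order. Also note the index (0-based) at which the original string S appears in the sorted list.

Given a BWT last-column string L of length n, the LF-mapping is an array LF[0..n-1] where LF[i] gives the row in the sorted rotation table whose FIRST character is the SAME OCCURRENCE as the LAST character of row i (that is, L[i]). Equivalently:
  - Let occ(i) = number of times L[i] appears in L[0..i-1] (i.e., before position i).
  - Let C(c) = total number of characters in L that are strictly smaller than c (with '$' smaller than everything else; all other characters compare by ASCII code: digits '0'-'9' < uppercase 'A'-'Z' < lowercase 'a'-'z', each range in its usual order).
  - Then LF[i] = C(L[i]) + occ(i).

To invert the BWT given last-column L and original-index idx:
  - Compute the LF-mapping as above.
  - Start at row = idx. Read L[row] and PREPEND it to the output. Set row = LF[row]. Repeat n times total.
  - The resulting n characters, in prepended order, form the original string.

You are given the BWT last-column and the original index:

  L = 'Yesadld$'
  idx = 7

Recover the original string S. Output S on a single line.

LF mapping: 1 5 7 2 3 6 4 0
Walk LF starting at row 7, prepending L[row]:
  step 1: row=7, L[7]='$', prepend. Next row=LF[7]=0
  step 2: row=0, L[0]='Y', prepend. Next row=LF[0]=1
  step 3: row=1, L[1]='e', prepend. Next row=LF[1]=5
  step 4: row=5, L[5]='l', prepend. Next row=LF[5]=6
  step 5: row=6, L[6]='d', prepend. Next row=LF[6]=4
  step 6: row=4, L[4]='d', prepend. Next row=LF[4]=3
  step 7: row=3, L[3]='a', prepend. Next row=LF[3]=2
  step 8: row=2, L[2]='s', prepend. Next row=LF[2]=7
Reversed output: saddleY$

Answer: saddleY$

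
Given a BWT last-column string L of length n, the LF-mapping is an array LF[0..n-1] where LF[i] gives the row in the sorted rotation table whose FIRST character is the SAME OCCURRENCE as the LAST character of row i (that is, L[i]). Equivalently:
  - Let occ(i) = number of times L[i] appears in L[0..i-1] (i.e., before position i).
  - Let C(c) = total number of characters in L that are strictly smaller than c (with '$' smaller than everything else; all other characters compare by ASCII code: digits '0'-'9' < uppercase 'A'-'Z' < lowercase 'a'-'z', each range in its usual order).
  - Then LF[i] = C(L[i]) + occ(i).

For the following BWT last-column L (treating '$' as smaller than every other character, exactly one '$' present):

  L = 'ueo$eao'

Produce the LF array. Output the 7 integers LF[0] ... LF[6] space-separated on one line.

Answer: 6 2 4 0 3 1 5

Derivation:
Char counts: '$':1, 'a':1, 'e':2, 'o':2, 'u':1
C (first-col start): C('$')=0, C('a')=1, C('e')=2, C('o')=4, C('u')=6
L[0]='u': occ=0, LF[0]=C('u')+0=6+0=6
L[1]='e': occ=0, LF[1]=C('e')+0=2+0=2
L[2]='o': occ=0, LF[2]=C('o')+0=4+0=4
L[3]='$': occ=0, LF[3]=C('$')+0=0+0=0
L[4]='e': occ=1, LF[4]=C('e')+1=2+1=3
L[5]='a': occ=0, LF[5]=C('a')+0=1+0=1
L[6]='o': occ=1, LF[6]=C('o')+1=4+1=5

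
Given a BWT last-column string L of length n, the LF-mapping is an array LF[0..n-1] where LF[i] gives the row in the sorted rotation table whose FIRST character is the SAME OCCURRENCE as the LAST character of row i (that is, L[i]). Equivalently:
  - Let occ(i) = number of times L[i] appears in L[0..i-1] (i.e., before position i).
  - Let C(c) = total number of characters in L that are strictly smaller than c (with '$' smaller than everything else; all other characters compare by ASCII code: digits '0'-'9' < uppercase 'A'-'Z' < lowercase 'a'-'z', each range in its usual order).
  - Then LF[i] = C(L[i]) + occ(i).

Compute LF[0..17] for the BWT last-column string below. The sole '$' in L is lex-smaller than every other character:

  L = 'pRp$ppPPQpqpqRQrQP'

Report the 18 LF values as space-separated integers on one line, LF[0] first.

Char counts: '$':1, 'P':3, 'Q':3, 'R':2, 'p':6, 'q':2, 'r':1
C (first-col start): C('$')=0, C('P')=1, C('Q')=4, C('R')=7, C('p')=9, C('q')=15, C('r')=17
L[0]='p': occ=0, LF[0]=C('p')+0=9+0=9
L[1]='R': occ=0, LF[1]=C('R')+0=7+0=7
L[2]='p': occ=1, LF[2]=C('p')+1=9+1=10
L[3]='$': occ=0, LF[3]=C('$')+0=0+0=0
L[4]='p': occ=2, LF[4]=C('p')+2=9+2=11
L[5]='p': occ=3, LF[5]=C('p')+3=9+3=12
L[6]='P': occ=0, LF[6]=C('P')+0=1+0=1
L[7]='P': occ=1, LF[7]=C('P')+1=1+1=2
L[8]='Q': occ=0, LF[8]=C('Q')+0=4+0=4
L[9]='p': occ=4, LF[9]=C('p')+4=9+4=13
L[10]='q': occ=0, LF[10]=C('q')+0=15+0=15
L[11]='p': occ=5, LF[11]=C('p')+5=9+5=14
L[12]='q': occ=1, LF[12]=C('q')+1=15+1=16
L[13]='R': occ=1, LF[13]=C('R')+1=7+1=8
L[14]='Q': occ=1, LF[14]=C('Q')+1=4+1=5
L[15]='r': occ=0, LF[15]=C('r')+0=17+0=17
L[16]='Q': occ=2, LF[16]=C('Q')+2=4+2=6
L[17]='P': occ=2, LF[17]=C('P')+2=1+2=3

Answer: 9 7 10 0 11 12 1 2 4 13 15 14 16 8 5 17 6 3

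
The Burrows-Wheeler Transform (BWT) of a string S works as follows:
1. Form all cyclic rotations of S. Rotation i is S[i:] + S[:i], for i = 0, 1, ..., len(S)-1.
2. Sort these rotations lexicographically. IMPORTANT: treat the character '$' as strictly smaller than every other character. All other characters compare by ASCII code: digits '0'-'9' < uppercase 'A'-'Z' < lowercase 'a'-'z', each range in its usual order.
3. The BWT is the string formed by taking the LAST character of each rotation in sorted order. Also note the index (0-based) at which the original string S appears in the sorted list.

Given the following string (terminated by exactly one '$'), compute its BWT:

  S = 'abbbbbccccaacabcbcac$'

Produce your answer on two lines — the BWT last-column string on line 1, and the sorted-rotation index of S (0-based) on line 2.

All 21 rotations (rotation i = S[i:]+S[:i]):
  rot[0] = abbbbbccccaacabcbcac$
  rot[1] = bbbbbccccaacabcbcac$a
  rot[2] = bbbbccccaacabcbcac$ab
  rot[3] = bbbccccaacabcbcac$abb
  rot[4] = bbccccaacabcbcac$abbb
  rot[5] = bccccaacabcbcac$abbbb
  rot[6] = ccccaacabcbcac$abbbbb
  rot[7] = cccaacabcbcac$abbbbbc
  rot[8] = ccaacabcbcac$abbbbbcc
  rot[9] = caacabcbcac$abbbbbccc
  rot[10] = aacabcbcac$abbbbbcccc
  rot[11] = acabcbcac$abbbbbcccca
  rot[12] = cabcbcac$abbbbbccccaa
  rot[13] = abcbcac$abbbbbccccaac
  rot[14] = bcbcac$abbbbbccccaaca
  rot[15] = cbcac$abbbbbccccaacab
  rot[16] = bcac$abbbbbccccaacabc
  rot[17] = cac$abbbbbccccaacabcb
  rot[18] = ac$abbbbbccccaacabcbc
  rot[19] = c$abbbbbccccaacabcbca
  rot[20] = $abbbbbccccaacabcbcac
Sorted (with $ < everything):
  sorted[0] = $abbbbbccccaacabcbcac  (last char: 'c')
  sorted[1] = aacabcbcac$abbbbbcccc  (last char: 'c')
  sorted[2] = abbbbbccccaacabcbcac$  (last char: '$')
  sorted[3] = abcbcac$abbbbbccccaac  (last char: 'c')
  sorted[4] = ac$abbbbbccccaacabcbc  (last char: 'c')
  sorted[5] = acabcbcac$abbbbbcccca  (last char: 'a')
  sorted[6] = bbbbbccccaacabcbcac$a  (last char: 'a')
  sorted[7] = bbbbccccaacabcbcac$ab  (last char: 'b')
  sorted[8] = bbbccccaacabcbcac$abb  (last char: 'b')
  sorted[9] = bbccccaacabcbcac$abbb  (last char: 'b')
  sorted[10] = bcac$abbbbbccccaacabc  (last char: 'c')
  sorted[11] = bcbcac$abbbbbccccaaca  (last char: 'a')
  sorted[12] = bccccaacabcbcac$abbbb  (last char: 'b')
  sorted[13] = c$abbbbbccccaacabcbca  (last char: 'a')
  sorted[14] = caacabcbcac$abbbbbccc  (last char: 'c')
  sorted[15] = cabcbcac$abbbbbccccaa  (last char: 'a')
  sorted[16] = cac$abbbbbccccaacabcb  (last char: 'b')
  sorted[17] = cbcac$abbbbbccccaacab  (last char: 'b')
  sorted[18] = ccaacabcbcac$abbbbbcc  (last char: 'c')
  sorted[19] = cccaacabcbcac$abbbbbc  (last char: 'c')
  sorted[20] = ccccaacabcbcac$abbbbb  (last char: 'b')
Last column: cc$ccaabbbcabacabbccb
Original string S is at sorted index 2

Answer: cc$ccaabbbcabacabbccb
2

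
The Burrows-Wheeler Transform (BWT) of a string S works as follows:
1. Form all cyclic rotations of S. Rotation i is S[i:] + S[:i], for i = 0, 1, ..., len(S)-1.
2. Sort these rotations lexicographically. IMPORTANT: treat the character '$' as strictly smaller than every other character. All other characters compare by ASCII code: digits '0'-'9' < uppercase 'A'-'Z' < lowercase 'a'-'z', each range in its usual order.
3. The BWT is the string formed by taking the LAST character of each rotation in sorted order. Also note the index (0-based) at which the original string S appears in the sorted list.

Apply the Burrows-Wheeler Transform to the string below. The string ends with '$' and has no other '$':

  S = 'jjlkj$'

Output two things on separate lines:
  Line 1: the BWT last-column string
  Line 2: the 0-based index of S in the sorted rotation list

All 6 rotations (rotation i = S[i:]+S[:i]):
  rot[0] = jjlkj$
  rot[1] = jlkj$j
  rot[2] = lkj$jj
  rot[3] = kj$jjl
  rot[4] = j$jjlk
  rot[5] = $jjlkj
Sorted (with $ < everything):
  sorted[0] = $jjlkj  (last char: 'j')
  sorted[1] = j$jjlk  (last char: 'k')
  sorted[2] = jjlkj$  (last char: '$')
  sorted[3] = jlkj$j  (last char: 'j')
  sorted[4] = kj$jjl  (last char: 'l')
  sorted[5] = lkj$jj  (last char: 'j')
Last column: jk$jlj
Original string S is at sorted index 2

Answer: jk$jlj
2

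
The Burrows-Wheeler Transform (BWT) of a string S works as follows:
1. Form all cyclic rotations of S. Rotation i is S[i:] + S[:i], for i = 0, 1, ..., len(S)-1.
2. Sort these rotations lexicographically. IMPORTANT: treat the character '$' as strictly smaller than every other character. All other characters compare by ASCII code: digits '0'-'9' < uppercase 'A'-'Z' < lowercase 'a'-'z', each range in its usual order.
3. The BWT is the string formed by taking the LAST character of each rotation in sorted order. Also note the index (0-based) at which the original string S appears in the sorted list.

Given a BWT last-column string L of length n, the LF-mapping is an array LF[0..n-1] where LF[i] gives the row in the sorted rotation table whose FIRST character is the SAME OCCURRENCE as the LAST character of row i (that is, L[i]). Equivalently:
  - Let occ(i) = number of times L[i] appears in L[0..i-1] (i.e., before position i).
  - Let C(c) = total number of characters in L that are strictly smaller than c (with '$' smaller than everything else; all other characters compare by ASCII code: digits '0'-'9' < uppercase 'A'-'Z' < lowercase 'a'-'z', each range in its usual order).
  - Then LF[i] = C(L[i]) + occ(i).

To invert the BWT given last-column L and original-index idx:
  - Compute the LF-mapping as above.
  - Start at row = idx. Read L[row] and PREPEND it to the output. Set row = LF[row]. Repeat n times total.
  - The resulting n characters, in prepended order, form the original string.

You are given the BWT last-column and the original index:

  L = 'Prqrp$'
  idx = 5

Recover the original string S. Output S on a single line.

Answer: rqprP$

Derivation:
LF mapping: 1 4 3 5 2 0
Walk LF starting at row 5, prepending L[row]:
  step 1: row=5, L[5]='$', prepend. Next row=LF[5]=0
  step 2: row=0, L[0]='P', prepend. Next row=LF[0]=1
  step 3: row=1, L[1]='r', prepend. Next row=LF[1]=4
  step 4: row=4, L[4]='p', prepend. Next row=LF[4]=2
  step 5: row=2, L[2]='q', prepend. Next row=LF[2]=3
  step 6: row=3, L[3]='r', prepend. Next row=LF[3]=5
Reversed output: rqprP$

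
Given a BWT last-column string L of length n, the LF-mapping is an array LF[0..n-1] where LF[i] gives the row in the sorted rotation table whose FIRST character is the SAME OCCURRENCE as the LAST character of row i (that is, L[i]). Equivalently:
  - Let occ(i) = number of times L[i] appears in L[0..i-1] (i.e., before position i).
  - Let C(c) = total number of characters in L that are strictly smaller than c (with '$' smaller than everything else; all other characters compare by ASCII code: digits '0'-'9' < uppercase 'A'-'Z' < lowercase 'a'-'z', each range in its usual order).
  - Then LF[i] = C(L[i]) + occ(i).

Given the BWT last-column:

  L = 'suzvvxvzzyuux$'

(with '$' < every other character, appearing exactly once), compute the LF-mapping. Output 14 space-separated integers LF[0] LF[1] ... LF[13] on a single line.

Char counts: '$':1, 's':1, 'u':3, 'v':3, 'x':2, 'y':1, 'z':3
C (first-col start): C('$')=0, C('s')=1, C('u')=2, C('v')=5, C('x')=8, C('y')=10, C('z')=11
L[0]='s': occ=0, LF[0]=C('s')+0=1+0=1
L[1]='u': occ=0, LF[1]=C('u')+0=2+0=2
L[2]='z': occ=0, LF[2]=C('z')+0=11+0=11
L[3]='v': occ=0, LF[3]=C('v')+0=5+0=5
L[4]='v': occ=1, LF[4]=C('v')+1=5+1=6
L[5]='x': occ=0, LF[5]=C('x')+0=8+0=8
L[6]='v': occ=2, LF[6]=C('v')+2=5+2=7
L[7]='z': occ=1, LF[7]=C('z')+1=11+1=12
L[8]='z': occ=2, LF[8]=C('z')+2=11+2=13
L[9]='y': occ=0, LF[9]=C('y')+0=10+0=10
L[10]='u': occ=1, LF[10]=C('u')+1=2+1=3
L[11]='u': occ=2, LF[11]=C('u')+2=2+2=4
L[12]='x': occ=1, LF[12]=C('x')+1=8+1=9
L[13]='$': occ=0, LF[13]=C('$')+0=0+0=0

Answer: 1 2 11 5 6 8 7 12 13 10 3 4 9 0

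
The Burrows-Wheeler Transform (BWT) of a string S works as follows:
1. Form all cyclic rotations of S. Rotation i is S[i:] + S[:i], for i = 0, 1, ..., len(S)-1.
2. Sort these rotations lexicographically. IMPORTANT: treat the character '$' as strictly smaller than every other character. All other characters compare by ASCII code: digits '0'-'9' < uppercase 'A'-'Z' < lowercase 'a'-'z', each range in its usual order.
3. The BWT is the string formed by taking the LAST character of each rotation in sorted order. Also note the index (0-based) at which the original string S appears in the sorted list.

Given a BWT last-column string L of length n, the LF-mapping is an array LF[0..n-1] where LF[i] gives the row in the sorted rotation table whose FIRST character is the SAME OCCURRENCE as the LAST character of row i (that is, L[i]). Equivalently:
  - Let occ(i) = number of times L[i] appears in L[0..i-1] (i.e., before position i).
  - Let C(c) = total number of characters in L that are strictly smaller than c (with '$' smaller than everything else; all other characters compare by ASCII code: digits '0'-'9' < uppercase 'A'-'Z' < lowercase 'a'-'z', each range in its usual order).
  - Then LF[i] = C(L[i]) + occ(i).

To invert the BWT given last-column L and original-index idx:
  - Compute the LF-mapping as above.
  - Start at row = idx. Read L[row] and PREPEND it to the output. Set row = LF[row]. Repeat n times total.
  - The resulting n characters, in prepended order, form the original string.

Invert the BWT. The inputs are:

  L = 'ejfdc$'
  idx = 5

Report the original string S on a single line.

LF mapping: 3 5 4 2 1 0
Walk LF starting at row 5, prepending L[row]:
  step 1: row=5, L[5]='$', prepend. Next row=LF[5]=0
  step 2: row=0, L[0]='e', prepend. Next row=LF[0]=3
  step 3: row=3, L[3]='d', prepend. Next row=LF[3]=2
  step 4: row=2, L[2]='f', prepend. Next row=LF[2]=4
  step 5: row=4, L[4]='c', prepend. Next row=LF[4]=1
  step 6: row=1, L[1]='j', prepend. Next row=LF[1]=5
Reversed output: jcfde$

Answer: jcfde$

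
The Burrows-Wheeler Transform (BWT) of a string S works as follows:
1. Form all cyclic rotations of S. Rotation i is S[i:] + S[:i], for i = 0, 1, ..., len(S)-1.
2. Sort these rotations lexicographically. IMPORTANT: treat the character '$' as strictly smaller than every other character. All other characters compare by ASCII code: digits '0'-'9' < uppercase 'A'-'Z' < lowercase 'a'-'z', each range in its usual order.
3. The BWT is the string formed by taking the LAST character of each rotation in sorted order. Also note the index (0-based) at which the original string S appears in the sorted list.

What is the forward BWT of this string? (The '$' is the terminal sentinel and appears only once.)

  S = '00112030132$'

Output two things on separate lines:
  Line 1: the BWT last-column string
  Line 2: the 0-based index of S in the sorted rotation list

All 12 rotations (rotation i = S[i:]+S[:i]):
  rot[0] = 00112030132$
  rot[1] = 0112030132$0
  rot[2] = 112030132$00
  rot[3] = 12030132$001
  rot[4] = 2030132$0011
  rot[5] = 030132$00112
  rot[6] = 30132$001120
  rot[7] = 0132$0011203
  rot[8] = 132$00112030
  rot[9] = 32$001120301
  rot[10] = 2$0011203013
  rot[11] = $00112030132
Sorted (with $ < everything):
  sorted[0] = $00112030132  (last char: '2')
  sorted[1] = 00112030132$  (last char: '$')
  sorted[2] = 0112030132$0  (last char: '0')
  sorted[3] = 0132$0011203  (last char: '3')
  sorted[4] = 030132$00112  (last char: '2')
  sorted[5] = 112030132$00  (last char: '0')
  sorted[6] = 12030132$001  (last char: '1')
  sorted[7] = 132$00112030  (last char: '0')
  sorted[8] = 2$0011203013  (last char: '3')
  sorted[9] = 2030132$0011  (last char: '1')
  sorted[10] = 30132$001120  (last char: '0')
  sorted[11] = 32$001120301  (last char: '1')
Last column: 2$0320103101
Original string S is at sorted index 1

Answer: 2$0320103101
1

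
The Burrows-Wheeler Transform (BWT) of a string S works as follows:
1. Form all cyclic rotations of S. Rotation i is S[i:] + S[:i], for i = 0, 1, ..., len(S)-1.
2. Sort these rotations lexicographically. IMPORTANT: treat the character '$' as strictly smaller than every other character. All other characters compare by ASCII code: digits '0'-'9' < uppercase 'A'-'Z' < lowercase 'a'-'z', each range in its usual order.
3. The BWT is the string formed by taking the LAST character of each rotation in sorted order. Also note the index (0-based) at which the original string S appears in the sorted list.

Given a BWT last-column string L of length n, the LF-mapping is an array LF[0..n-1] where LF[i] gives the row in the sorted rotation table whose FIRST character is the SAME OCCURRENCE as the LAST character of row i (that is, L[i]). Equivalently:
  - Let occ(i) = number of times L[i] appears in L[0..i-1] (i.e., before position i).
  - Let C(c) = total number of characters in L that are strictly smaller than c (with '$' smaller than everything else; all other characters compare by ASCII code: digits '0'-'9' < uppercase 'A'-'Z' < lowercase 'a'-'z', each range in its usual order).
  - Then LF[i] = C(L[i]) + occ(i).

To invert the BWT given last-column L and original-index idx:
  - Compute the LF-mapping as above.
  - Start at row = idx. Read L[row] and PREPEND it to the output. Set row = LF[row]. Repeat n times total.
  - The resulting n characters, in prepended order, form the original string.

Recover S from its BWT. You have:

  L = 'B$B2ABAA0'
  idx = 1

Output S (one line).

Answer: 0BAB2AAB$

Derivation:
LF mapping: 6 0 7 2 3 8 4 5 1
Walk LF starting at row 1, prepending L[row]:
  step 1: row=1, L[1]='$', prepend. Next row=LF[1]=0
  step 2: row=0, L[0]='B', prepend. Next row=LF[0]=6
  step 3: row=6, L[6]='A', prepend. Next row=LF[6]=4
  step 4: row=4, L[4]='A', prepend. Next row=LF[4]=3
  step 5: row=3, L[3]='2', prepend. Next row=LF[3]=2
  step 6: row=2, L[2]='B', prepend. Next row=LF[2]=7
  step 7: row=7, L[7]='A', prepend. Next row=LF[7]=5
  step 8: row=5, L[5]='B', prepend. Next row=LF[5]=8
  step 9: row=8, L[8]='0', prepend. Next row=LF[8]=1
Reversed output: 0BAB2AAB$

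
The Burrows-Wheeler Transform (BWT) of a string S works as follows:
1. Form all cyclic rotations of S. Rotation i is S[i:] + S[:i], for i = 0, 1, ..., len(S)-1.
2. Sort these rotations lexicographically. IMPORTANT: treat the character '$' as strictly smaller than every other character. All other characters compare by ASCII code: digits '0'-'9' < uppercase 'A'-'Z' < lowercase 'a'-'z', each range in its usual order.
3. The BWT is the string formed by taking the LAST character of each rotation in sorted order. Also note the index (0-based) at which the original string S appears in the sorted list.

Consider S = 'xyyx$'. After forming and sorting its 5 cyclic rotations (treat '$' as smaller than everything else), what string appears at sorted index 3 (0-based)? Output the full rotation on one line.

All 5 rotations (rotation i = S[i:]+S[:i]):
  rot[0] = xyyx$
  rot[1] = yyx$x
  rot[2] = yx$xy
  rot[3] = x$xyy
  rot[4] = $xyyx
Sorted (with $ < everything):
  sorted[0] = $xyyx
  sorted[1] = x$xyy
  sorted[2] = xyyx$
  sorted[3] = yx$xy
  sorted[4] = yyx$x
sorted[3] = yx$xy

Answer: yx$xy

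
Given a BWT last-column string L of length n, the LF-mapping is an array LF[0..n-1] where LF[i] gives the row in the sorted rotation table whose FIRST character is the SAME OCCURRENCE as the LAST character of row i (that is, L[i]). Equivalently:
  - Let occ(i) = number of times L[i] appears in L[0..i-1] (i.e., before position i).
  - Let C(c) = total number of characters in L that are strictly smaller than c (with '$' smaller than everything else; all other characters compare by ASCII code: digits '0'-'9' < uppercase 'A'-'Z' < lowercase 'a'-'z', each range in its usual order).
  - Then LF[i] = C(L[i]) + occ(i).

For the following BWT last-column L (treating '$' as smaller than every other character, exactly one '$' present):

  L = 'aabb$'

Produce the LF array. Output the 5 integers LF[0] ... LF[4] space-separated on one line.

Char counts: '$':1, 'a':2, 'b':2
C (first-col start): C('$')=0, C('a')=1, C('b')=3
L[0]='a': occ=0, LF[0]=C('a')+0=1+0=1
L[1]='a': occ=1, LF[1]=C('a')+1=1+1=2
L[2]='b': occ=0, LF[2]=C('b')+0=3+0=3
L[3]='b': occ=1, LF[3]=C('b')+1=3+1=4
L[4]='$': occ=0, LF[4]=C('$')+0=0+0=0

Answer: 1 2 3 4 0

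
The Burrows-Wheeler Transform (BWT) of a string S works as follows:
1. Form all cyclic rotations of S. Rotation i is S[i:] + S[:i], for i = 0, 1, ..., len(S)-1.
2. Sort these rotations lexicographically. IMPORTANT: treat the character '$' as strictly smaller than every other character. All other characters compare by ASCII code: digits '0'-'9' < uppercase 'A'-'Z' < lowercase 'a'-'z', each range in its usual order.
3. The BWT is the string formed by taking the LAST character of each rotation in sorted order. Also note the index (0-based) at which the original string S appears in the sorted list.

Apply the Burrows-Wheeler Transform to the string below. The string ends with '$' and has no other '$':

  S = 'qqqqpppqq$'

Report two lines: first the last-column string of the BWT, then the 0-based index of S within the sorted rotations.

All 10 rotations (rotation i = S[i:]+S[:i]):
  rot[0] = qqqqpppqq$
  rot[1] = qqqpppqq$q
  rot[2] = qqpppqq$qq
  rot[3] = qpppqq$qqq
  rot[4] = pppqq$qqqq
  rot[5] = ppqq$qqqqp
  rot[6] = pqq$qqqqpp
  rot[7] = qq$qqqqppp
  rot[8] = q$qqqqpppq
  rot[9] = $qqqqpppqq
Sorted (with $ < everything):
  sorted[0] = $qqqqpppqq  (last char: 'q')
  sorted[1] = pppqq$qqqq  (last char: 'q')
  sorted[2] = ppqq$qqqqp  (last char: 'p')
  sorted[3] = pqq$qqqqpp  (last char: 'p')
  sorted[4] = q$qqqqpppq  (last char: 'q')
  sorted[5] = qpppqq$qqq  (last char: 'q')
  sorted[6] = qq$qqqqppp  (last char: 'p')
  sorted[7] = qqpppqq$qq  (last char: 'q')
  sorted[8] = qqqpppqq$q  (last char: 'q')
  sorted[9] = qqqqpppqq$  (last char: '$')
Last column: qqppqqpqq$
Original string S is at sorted index 9

Answer: qqppqqpqq$
9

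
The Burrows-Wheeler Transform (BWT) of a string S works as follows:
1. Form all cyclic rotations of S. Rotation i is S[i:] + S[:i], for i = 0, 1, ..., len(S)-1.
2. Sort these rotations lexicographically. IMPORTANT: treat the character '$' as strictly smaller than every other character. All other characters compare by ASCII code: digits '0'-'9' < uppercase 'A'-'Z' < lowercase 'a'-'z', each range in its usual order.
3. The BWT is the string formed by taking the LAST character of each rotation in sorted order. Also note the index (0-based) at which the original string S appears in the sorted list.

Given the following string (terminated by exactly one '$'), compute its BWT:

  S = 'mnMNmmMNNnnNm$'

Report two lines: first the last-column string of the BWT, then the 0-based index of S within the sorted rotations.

All 14 rotations (rotation i = S[i:]+S[:i]):
  rot[0] = mnMNmmMNNnnNm$
  rot[1] = nMNmmMNNnnNm$m
  rot[2] = MNmmMNNnnNm$mn
  rot[3] = NmmMNNnnNm$mnM
  rot[4] = mmMNNnnNm$mnMN
  rot[5] = mMNNnnNm$mnMNm
  rot[6] = MNNnnNm$mnMNmm
  rot[7] = NNnnNm$mnMNmmM
  rot[8] = NnnNm$mnMNmmMN
  rot[9] = nnNm$mnMNmmMNN
  rot[10] = nNm$mnMNmmMNNn
  rot[11] = Nm$mnMNmmMNNnn
  rot[12] = m$mnMNmmMNNnnN
  rot[13] = $mnMNmmMNNnnNm
Sorted (with $ < everything):
  sorted[0] = $mnMNmmMNNnnNm  (last char: 'm')
  sorted[1] = MNNnnNm$mnMNmm  (last char: 'm')
  sorted[2] = MNmmMNNnnNm$mn  (last char: 'n')
  sorted[3] = NNnnNm$mnMNmmM  (last char: 'M')
  sorted[4] = Nm$mnMNmmMNNnn  (last char: 'n')
  sorted[5] = NmmMNNnnNm$mnM  (last char: 'M')
  sorted[6] = NnnNm$mnMNmmMN  (last char: 'N')
  sorted[7] = m$mnMNmmMNNnnN  (last char: 'N')
  sorted[8] = mMNNnnNm$mnMNm  (last char: 'm')
  sorted[9] = mmMNNnnNm$mnMN  (last char: 'N')
  sorted[10] = mnMNmmMNNnnNm$  (last char: '$')
  sorted[11] = nMNmmMNNnnNm$m  (last char: 'm')
  sorted[12] = nNm$mnMNmmMNNn  (last char: 'n')
  sorted[13] = nnNm$mnMNmmMNN  (last char: 'N')
Last column: mmnMnMNNmN$mnN
Original string S is at sorted index 10

Answer: mmnMnMNNmN$mnN
10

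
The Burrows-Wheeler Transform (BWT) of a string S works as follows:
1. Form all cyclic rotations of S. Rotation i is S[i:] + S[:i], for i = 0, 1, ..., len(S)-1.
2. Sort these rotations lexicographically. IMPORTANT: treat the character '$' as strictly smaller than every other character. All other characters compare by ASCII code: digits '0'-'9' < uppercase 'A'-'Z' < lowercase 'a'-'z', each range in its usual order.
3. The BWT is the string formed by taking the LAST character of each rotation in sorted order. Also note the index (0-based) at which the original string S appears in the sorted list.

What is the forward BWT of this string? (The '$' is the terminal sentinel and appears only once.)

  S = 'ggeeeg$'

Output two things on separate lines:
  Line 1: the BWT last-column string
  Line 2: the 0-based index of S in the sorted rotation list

All 7 rotations (rotation i = S[i:]+S[:i]):
  rot[0] = ggeeeg$
  rot[1] = geeeg$g
  rot[2] = eeeg$gg
  rot[3] = eeg$gge
  rot[4] = eg$ggee
  rot[5] = g$ggeee
  rot[6] = $ggeeeg
Sorted (with $ < everything):
  sorted[0] = $ggeeeg  (last char: 'g')
  sorted[1] = eeeg$gg  (last char: 'g')
  sorted[2] = eeg$gge  (last char: 'e')
  sorted[3] = eg$ggee  (last char: 'e')
  sorted[4] = g$ggeee  (last char: 'e')
  sorted[5] = geeeg$g  (last char: 'g')
  sorted[6] = ggeeeg$  (last char: '$')
Last column: ggeeeg$
Original string S is at sorted index 6

Answer: ggeeeg$
6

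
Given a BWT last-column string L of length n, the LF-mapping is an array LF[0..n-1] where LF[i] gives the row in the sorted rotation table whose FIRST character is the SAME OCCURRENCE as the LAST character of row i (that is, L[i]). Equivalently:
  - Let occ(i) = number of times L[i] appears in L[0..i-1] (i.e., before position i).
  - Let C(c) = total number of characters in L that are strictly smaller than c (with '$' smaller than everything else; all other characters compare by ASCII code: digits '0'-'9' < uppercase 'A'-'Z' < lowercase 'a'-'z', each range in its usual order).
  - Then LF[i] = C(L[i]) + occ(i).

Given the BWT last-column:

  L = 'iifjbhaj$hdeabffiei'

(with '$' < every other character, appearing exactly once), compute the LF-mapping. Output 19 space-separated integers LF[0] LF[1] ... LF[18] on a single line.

Char counts: '$':1, 'a':2, 'b':2, 'd':1, 'e':2, 'f':3, 'h':2, 'i':4, 'j':2
C (first-col start): C('$')=0, C('a')=1, C('b')=3, C('d')=5, C('e')=6, C('f')=8, C('h')=11, C('i')=13, C('j')=17
L[0]='i': occ=0, LF[0]=C('i')+0=13+0=13
L[1]='i': occ=1, LF[1]=C('i')+1=13+1=14
L[2]='f': occ=0, LF[2]=C('f')+0=8+0=8
L[3]='j': occ=0, LF[3]=C('j')+0=17+0=17
L[4]='b': occ=0, LF[4]=C('b')+0=3+0=3
L[5]='h': occ=0, LF[5]=C('h')+0=11+0=11
L[6]='a': occ=0, LF[6]=C('a')+0=1+0=1
L[7]='j': occ=1, LF[7]=C('j')+1=17+1=18
L[8]='$': occ=0, LF[8]=C('$')+0=0+0=0
L[9]='h': occ=1, LF[9]=C('h')+1=11+1=12
L[10]='d': occ=0, LF[10]=C('d')+0=5+0=5
L[11]='e': occ=0, LF[11]=C('e')+0=6+0=6
L[12]='a': occ=1, LF[12]=C('a')+1=1+1=2
L[13]='b': occ=1, LF[13]=C('b')+1=3+1=4
L[14]='f': occ=1, LF[14]=C('f')+1=8+1=9
L[15]='f': occ=2, LF[15]=C('f')+2=8+2=10
L[16]='i': occ=2, LF[16]=C('i')+2=13+2=15
L[17]='e': occ=1, LF[17]=C('e')+1=6+1=7
L[18]='i': occ=3, LF[18]=C('i')+3=13+3=16

Answer: 13 14 8 17 3 11 1 18 0 12 5 6 2 4 9 10 15 7 16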